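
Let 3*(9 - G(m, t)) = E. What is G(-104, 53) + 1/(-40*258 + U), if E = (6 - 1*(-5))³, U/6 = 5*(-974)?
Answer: -5728907/13180 ≈ -434.67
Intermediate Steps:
U = -29220 (U = 6*(5*(-974)) = 6*(-4870) = -29220)
E = 1331 (E = (6 + 5)³ = 11³ = 1331)
G(m, t) = -1304/3 (G(m, t) = 9 - ⅓*1331 = 9 - 1331/3 = -1304/3)
G(-104, 53) + 1/(-40*258 + U) = -1304/3 + 1/(-40*258 - 29220) = -1304/3 + 1/(-10320 - 29220) = -1304/3 + 1/(-39540) = -1304/3 - 1/39540 = -5728907/13180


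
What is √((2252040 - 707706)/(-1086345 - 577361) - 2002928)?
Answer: I*√11454426324549443/75623 ≈ 1415.2*I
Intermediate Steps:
√((2252040 - 707706)/(-1086345 - 577361) - 2002928) = √(1544334/(-1663706) - 2002928) = √(1544334*(-1/1663706) - 2002928) = √(-70197/75623 - 2002928) = √(-151467494341/75623) = I*√11454426324549443/75623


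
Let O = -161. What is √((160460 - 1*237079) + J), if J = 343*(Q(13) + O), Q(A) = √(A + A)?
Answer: √(-131842 + 343*√26) ≈ 360.68*I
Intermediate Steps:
Q(A) = √2*√A (Q(A) = √(2*A) = √2*√A)
J = -55223 + 343*√26 (J = 343*(√2*√13 - 161) = 343*(√26 - 161) = 343*(-161 + √26) = -55223 + 343*√26 ≈ -53474.)
√((160460 - 1*237079) + J) = √((160460 - 1*237079) + (-55223 + 343*√26)) = √((160460 - 237079) + (-55223 + 343*√26)) = √(-76619 + (-55223 + 343*√26)) = √(-131842 + 343*√26)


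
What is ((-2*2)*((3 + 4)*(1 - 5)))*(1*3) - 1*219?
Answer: 117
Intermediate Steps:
((-2*2)*((3 + 4)*(1 - 5)))*(1*3) - 1*219 = -28*(-4)*3 - 219 = -4*(-28)*3 - 219 = 112*3 - 219 = 336 - 219 = 117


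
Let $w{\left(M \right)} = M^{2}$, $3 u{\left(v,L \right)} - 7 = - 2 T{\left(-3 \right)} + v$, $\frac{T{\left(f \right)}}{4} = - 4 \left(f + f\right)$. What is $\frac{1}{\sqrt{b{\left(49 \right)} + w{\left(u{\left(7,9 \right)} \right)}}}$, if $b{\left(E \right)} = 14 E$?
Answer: $\frac{3 \sqrt{37858}}{37858} \approx 0.015419$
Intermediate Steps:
$T{\left(f \right)} = - 32 f$ ($T{\left(f \right)} = 4 \left(- 4 \left(f + f\right)\right) = 4 \left(- 4 \cdot 2 f\right) = 4 \left(- 8 f\right) = - 32 f$)
$u{\left(v,L \right)} = - \frac{185}{3} + \frac{v}{3}$ ($u{\left(v,L \right)} = \frac{7}{3} + \frac{- 2 \left(\left(-32\right) \left(-3\right)\right) + v}{3} = \frac{7}{3} + \frac{\left(-2\right) 96 + v}{3} = \frac{7}{3} + \frac{-192 + v}{3} = \frac{7}{3} + \left(-64 + \frac{v}{3}\right) = - \frac{185}{3} + \frac{v}{3}$)
$\frac{1}{\sqrt{b{\left(49 \right)} + w{\left(u{\left(7,9 \right)} \right)}}} = \frac{1}{\sqrt{14 \cdot 49 + \left(- \frac{185}{3} + \frac{1}{3} \cdot 7\right)^{2}}} = \frac{1}{\sqrt{686 + \left(- \frac{185}{3} + \frac{7}{3}\right)^{2}}} = \frac{1}{\sqrt{686 + \left(- \frac{178}{3}\right)^{2}}} = \frac{1}{\sqrt{686 + \frac{31684}{9}}} = \frac{1}{\sqrt{\frac{37858}{9}}} = \frac{1}{\frac{1}{3} \sqrt{37858}} = \frac{3 \sqrt{37858}}{37858}$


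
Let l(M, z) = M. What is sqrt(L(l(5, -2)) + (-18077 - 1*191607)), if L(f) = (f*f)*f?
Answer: I*sqrt(209559) ≈ 457.78*I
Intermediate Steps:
L(f) = f**3 (L(f) = f**2*f = f**3)
sqrt(L(l(5, -2)) + (-18077 - 1*191607)) = sqrt(5**3 + (-18077 - 1*191607)) = sqrt(125 + (-18077 - 191607)) = sqrt(125 - 209684) = sqrt(-209559) = I*sqrt(209559)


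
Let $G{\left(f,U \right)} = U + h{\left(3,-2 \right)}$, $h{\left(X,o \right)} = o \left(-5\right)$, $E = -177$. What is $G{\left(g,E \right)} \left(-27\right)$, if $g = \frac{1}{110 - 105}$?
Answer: $4509$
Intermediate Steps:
$h{\left(X,o \right)} = - 5 o$
$g = \frac{1}{5} \approx 0.2$
$G{\left(f,U \right)} = 10 + U$ ($G{\left(f,U \right)} = U - -10 = U + 10 = 10 + U$)
$G{\left(g,E \right)} \left(-27\right) = \left(10 - 177\right) \left(-27\right) = \left(-167\right) \left(-27\right) = 4509$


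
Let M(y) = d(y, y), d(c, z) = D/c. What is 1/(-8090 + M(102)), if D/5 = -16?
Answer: -51/412630 ≈ -0.00012360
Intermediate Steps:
D = -80 (D = 5*(-16) = -80)
d(c, z) = -80/c
M(y) = -80/y
1/(-8090 + M(102)) = 1/(-8090 - 80/102) = 1/(-8090 - 80*1/102) = 1/(-8090 - 40/51) = 1/(-412630/51) = -51/412630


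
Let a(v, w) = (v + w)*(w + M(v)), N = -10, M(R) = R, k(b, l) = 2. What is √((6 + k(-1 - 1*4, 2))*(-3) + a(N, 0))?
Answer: 2*√19 ≈ 8.7178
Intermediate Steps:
a(v, w) = (v + w)² (a(v, w) = (v + w)*(w + v) = (v + w)*(v + w) = (v + w)²)
√((6 + k(-1 - 1*4, 2))*(-3) + a(N, 0)) = √((6 + 2)*(-3) + ((-10)² + 0² + 2*(-10)*0)) = √(8*(-3) + (100 + 0 + 0)) = √(-24 + 100) = √76 = 2*√19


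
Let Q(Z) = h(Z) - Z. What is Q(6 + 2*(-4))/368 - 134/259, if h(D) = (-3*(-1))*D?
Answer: -12587/23828 ≈ -0.52824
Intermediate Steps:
h(D) = 3*D
Q(Z) = 2*Z (Q(Z) = 3*Z - Z = 2*Z)
Q(6 + 2*(-4))/368 - 134/259 = (2*(6 + 2*(-4)))/368 - 134/259 = (2*(6 - 8))*(1/368) - 134*1/259 = (2*(-2))*(1/368) - 134/259 = -4*1/368 - 134/259 = -1/92 - 134/259 = -12587/23828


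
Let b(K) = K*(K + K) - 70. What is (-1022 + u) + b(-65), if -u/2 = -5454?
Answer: 18266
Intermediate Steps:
u = 10908 (u = -2*(-5454) = 10908)
b(K) = -70 + 2*K**2 (b(K) = K*(2*K) - 70 = 2*K**2 - 70 = -70 + 2*K**2)
(-1022 + u) + b(-65) = (-1022 + 10908) + (-70 + 2*(-65)**2) = 9886 + (-70 + 2*4225) = 9886 + (-70 + 8450) = 9886 + 8380 = 18266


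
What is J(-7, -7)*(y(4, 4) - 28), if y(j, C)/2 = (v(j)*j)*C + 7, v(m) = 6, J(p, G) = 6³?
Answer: 38448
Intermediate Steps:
J(p, G) = 216
y(j, C) = 14 + 12*C*j (y(j, C) = 2*((6*j)*C + 7) = 2*(6*C*j + 7) = 2*(7 + 6*C*j) = 14 + 12*C*j)
J(-7, -7)*(y(4, 4) - 28) = 216*((14 + 12*4*4) - 28) = 216*((14 + 192) - 28) = 216*(206 - 28) = 216*178 = 38448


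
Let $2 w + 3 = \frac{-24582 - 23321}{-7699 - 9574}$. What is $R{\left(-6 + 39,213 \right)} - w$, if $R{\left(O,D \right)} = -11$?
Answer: $- \frac{188045}{17273} \approx -10.887$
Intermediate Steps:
$w = - \frac{1958}{17273}$ ($w = - \frac{3}{2} + \frac{\left(-24582 - 23321\right) \frac{1}{-7699 - 9574}}{2} = - \frac{3}{2} + \frac{\left(-47903\right) \frac{1}{-17273}}{2} = - \frac{3}{2} + \frac{\left(-47903\right) \left(- \frac{1}{17273}\right)}{2} = - \frac{3}{2} + \frac{1}{2} \cdot \frac{47903}{17273} = - \frac{3}{2} + \frac{47903}{34546} = - \frac{1958}{17273} \approx -0.11336$)
$R{\left(-6 + 39,213 \right)} - w = -11 - - \frac{1958}{17273} = -11 + \frac{1958}{17273} = - \frac{188045}{17273}$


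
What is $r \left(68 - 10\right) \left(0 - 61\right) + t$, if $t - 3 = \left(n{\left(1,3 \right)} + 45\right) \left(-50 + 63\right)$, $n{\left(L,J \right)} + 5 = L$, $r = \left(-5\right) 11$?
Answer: $195126$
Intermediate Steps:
$r = -55$
$n{\left(L,J \right)} = -5 + L$
$t = 536$ ($t = 3 + \left(\left(-5 + 1\right) + 45\right) \left(-50 + 63\right) = 3 + \left(-4 + 45\right) 13 = 3 + 41 \cdot 13 = 3 + 533 = 536$)
$r \left(68 - 10\right) \left(0 - 61\right) + t = - 55 \left(68 - 10\right) \left(0 - 61\right) + 536 = - 55 \cdot 58 \left(-61\right) + 536 = \left(-55\right) \left(-3538\right) + 536 = 194590 + 536 = 195126$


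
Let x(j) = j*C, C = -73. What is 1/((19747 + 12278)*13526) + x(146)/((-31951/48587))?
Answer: 224312937035888851/13840219462650 ≈ 16207.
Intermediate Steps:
x(j) = -73*j (x(j) = j*(-73) = -73*j)
1/((19747 + 12278)*13526) + x(146)/((-31951/48587)) = 1/((19747 + 12278)*13526) + (-73*146)/((-31951/48587)) = (1/13526)/32025 - 10658/((-31951*1/48587)) = (1/32025)*(1/13526) - 10658/(-31951/48587) = 1/433170150 - 10658*(-48587/31951) = 1/433170150 + 517840246/31951 = 224312937035888851/13840219462650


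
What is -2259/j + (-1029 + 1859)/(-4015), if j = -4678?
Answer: 1037429/3756434 ≈ 0.27617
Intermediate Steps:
-2259/j + (-1029 + 1859)/(-4015) = -2259/(-4678) + (-1029 + 1859)/(-4015) = -2259*(-1/4678) + 830*(-1/4015) = 2259/4678 - 166/803 = 1037429/3756434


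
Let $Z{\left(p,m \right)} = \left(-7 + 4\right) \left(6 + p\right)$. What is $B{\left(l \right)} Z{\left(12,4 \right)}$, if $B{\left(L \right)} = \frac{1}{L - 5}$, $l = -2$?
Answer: $\frac{54}{7} \approx 7.7143$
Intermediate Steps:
$B{\left(L \right)} = \frac{1}{-5 + L}$
$Z{\left(p,m \right)} = -18 - 3 p$ ($Z{\left(p,m \right)} = - 3 \left(6 + p\right) = -18 - 3 p$)
$B{\left(l \right)} Z{\left(12,4 \right)} = \frac{-18 - 36}{-5 - 2} = \frac{-18 - 36}{-7} = \left(- \frac{1}{7}\right) \left(-54\right) = \frac{54}{7}$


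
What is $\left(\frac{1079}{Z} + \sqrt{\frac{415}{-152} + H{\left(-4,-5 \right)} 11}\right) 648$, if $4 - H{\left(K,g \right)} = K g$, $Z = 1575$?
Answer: $\frac{77688}{175} + \frac{162 i \sqrt{1032346}}{19} \approx 443.93 + 8663.1 i$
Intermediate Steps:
$H{\left(K,g \right)} = 4 - K g$
$\left(\frac{1079}{Z} + \sqrt{\frac{415}{-152} + H{\left(-4,-5 \right)} 11}\right) 648 = \left(\frac{1079}{1575} + \sqrt{\frac{415}{-152} + \left(4 - \left(-4\right) \left(-5\right)\right) 11}\right) 648 = \left(1079 \cdot \frac{1}{1575} + \sqrt{415 \left(- \frac{1}{152}\right) + \left(4 - 20\right) 11}\right) 648 = \left(\frac{1079}{1575} + \sqrt{- \frac{415}{152} - 176}\right) 648 = \left(\frac{1079}{1575} + \sqrt{- \frac{27167}{152}}\right) 648 = \left(\frac{1079}{1575} + \frac{i \sqrt{1032346}}{76}\right) 648 = \frac{77688}{175} + \frac{162 i \sqrt{1032346}}{19}$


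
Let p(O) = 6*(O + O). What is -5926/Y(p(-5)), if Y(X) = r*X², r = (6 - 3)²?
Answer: -2963/16200 ≈ -0.18290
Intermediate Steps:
r = 9 (r = 3² = 9)
p(O) = 12*O (p(O) = 6*(2*O) = 12*O)
Y(X) = 9*X²
-5926/Y(p(-5)) = -5926/(9*(12*(-5))²) = -5926/(9*(-60)²) = -5926/(9*3600) = -5926/32400 = -5926*1/32400 = -2963/16200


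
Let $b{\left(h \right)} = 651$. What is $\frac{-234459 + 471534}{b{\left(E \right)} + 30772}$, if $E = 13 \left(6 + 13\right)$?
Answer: $\frac{237075}{31423} \approx 7.5446$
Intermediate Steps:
$E = 247$ ($E = 13 \cdot 19 = 247$)
$\frac{-234459 + 471534}{b{\left(E \right)} + 30772} = \frac{-234459 + 471534}{651 + 30772} = \frac{237075}{31423}$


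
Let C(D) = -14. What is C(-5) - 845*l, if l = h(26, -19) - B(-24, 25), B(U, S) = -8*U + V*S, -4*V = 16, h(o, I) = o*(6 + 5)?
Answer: -163944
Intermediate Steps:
h(o, I) = 11*o (h(o, I) = o*11 = 11*o)
V = -4 (V = -1/4*16 = -4)
B(U, S) = -8*U - 4*S
l = 194 (l = 11*26 - (-8*(-24) - 4*25) = 286 - (192 - 100) = 286 - 1*92 = 286 - 92 = 194)
C(-5) - 845*l = -14 - 845*194 = -14 - 163930 = -163944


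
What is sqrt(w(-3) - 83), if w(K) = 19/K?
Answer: 2*I*sqrt(201)/3 ≈ 9.4516*I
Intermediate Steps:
sqrt(w(-3) - 83) = sqrt(19/(-3) - 83) = sqrt(19*(-1/3) - 83) = sqrt(-19/3 - 83) = sqrt(-268/3) = 2*I*sqrt(201)/3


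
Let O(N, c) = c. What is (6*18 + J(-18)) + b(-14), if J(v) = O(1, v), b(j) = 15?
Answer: 105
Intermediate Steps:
J(v) = v
(6*18 + J(-18)) + b(-14) = (6*18 - 18) + 15 = (108 - 18) + 15 = 90 + 15 = 105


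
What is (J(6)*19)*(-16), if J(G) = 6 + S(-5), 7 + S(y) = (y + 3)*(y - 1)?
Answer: -3344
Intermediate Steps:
S(y) = -7 + (-1 + y)*(3 + y) (S(y) = -7 + (y + 3)*(y - 1) = -7 + (3 + y)*(-1 + y) = -7 + (-1 + y)*(3 + y))
J(G) = 11 (J(G) = 6 + (-10 + (-5)**2 + 2*(-5)) = 6 + (-10 + 25 - 10) = 6 + 5 = 11)
(J(6)*19)*(-16) = (11*19)*(-16) = 209*(-16) = -3344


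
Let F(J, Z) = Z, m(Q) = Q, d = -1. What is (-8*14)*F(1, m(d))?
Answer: 112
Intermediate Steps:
(-8*14)*F(1, m(d)) = -8*14*(-1) = -112*(-1) = 112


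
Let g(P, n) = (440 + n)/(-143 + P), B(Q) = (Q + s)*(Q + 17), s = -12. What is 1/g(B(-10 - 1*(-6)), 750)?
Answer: -351/1190 ≈ -0.29496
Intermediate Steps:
B(Q) = (-12 + Q)*(17 + Q) (B(Q) = (Q - 12)*(Q + 17) = (-12 + Q)*(17 + Q))
g(P, n) = (440 + n)/(-143 + P)
1/g(B(-10 - 1*(-6)), 750) = 1/((440 + 750)/(-143 + (-204 + (-10 - 1*(-6))² + 5*(-10 - 1*(-6))))) = 1/(1190/(-143 + (-204 + (-10 + 6)² + 5*(-10 + 6)))) = 1/(1190/(-143 + (-204 + (-4)² + 5*(-4)))) = 1/(1190/(-143 + (-204 + 16 - 20))) = 1/(1190/(-143 - 208)) = 1/(1190/(-351)) = 1/(-1/351*1190) = 1/(-1190/351) = -351/1190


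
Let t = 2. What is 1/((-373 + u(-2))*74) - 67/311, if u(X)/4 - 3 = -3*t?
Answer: -1909141/8860390 ≈ -0.21547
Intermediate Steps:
u(X) = -12 (u(X) = 12 + 4*(-3*2) = 12 + 4*(-6) = 12 - 24 = -12)
1/((-373 + u(-2))*74) - 67/311 = 1/(-373 - 12*74) - 67/311 = (1/74)/(-385) - 67*1/311 = -1/385*1/74 - 67/311 = -1/28490 - 67/311 = -1909141/8860390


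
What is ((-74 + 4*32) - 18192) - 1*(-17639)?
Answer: -499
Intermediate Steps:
((-74 + 4*32) - 18192) - 1*(-17639) = ((-74 + 128) - 18192) + 17639 = (54 - 18192) + 17639 = -18138 + 17639 = -499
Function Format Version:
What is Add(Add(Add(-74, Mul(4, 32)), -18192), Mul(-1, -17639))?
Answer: -499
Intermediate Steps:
Add(Add(Add(-74, Mul(4, 32)), -18192), Mul(-1, -17639)) = Add(Add(Add(-74, 128), -18192), 17639) = Add(Add(54, -18192), 17639) = Add(-18138, 17639) = -499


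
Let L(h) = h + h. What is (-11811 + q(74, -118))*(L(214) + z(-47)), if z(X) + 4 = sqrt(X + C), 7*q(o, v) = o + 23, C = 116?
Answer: -35013920/7 - 82580*sqrt(69)/7 ≈ -5.1000e+6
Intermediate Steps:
L(h) = 2*h
q(o, v) = 23/7 + o/7 (q(o, v) = (o + 23)/7 = (23 + o)/7 = 23/7 + o/7)
z(X) = -4 + sqrt(116 + X) (z(X) = -4 + sqrt(X + 116) = -4 + sqrt(116 + X))
(-11811 + q(74, -118))*(L(214) + z(-47)) = (-11811 + (23/7 + (1/7)*74))*(2*214 + (-4 + sqrt(116 - 47))) = (-11811 + (23/7 + 74/7))*(428 + (-4 + sqrt(69))) = (-11811 + 97/7)*(424 + sqrt(69)) = -82580*(424 + sqrt(69))/7 = -35013920/7 - 82580*sqrt(69)/7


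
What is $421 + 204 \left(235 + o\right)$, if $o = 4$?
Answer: $49177$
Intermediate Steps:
$421 + 204 \left(235 + o\right) = 421 + 204 \left(235 + 4\right) = 421 + 204 \cdot 239 = 421 + 48756 = 49177$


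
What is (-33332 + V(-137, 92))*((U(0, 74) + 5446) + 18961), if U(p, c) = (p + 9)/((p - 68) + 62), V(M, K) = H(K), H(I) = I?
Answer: -811238820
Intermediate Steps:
V(M, K) = K
U(p, c) = (9 + p)/(-6 + p) (U(p, c) = (9 + p)/((-68 + p) + 62) = (9 + p)/(-6 + p))
(-33332 + V(-137, 92))*((U(0, 74) + 5446) + 18961) = (-33332 + 92)*(((9 + 0)/(-6 + 0) + 5446) + 18961) = -33240*((9/(-6) + 5446) + 18961) = -33240*((-1/6*9 + 5446) + 18961) = -33240*((-3/2 + 5446) + 18961) = -33240*(10889/2 + 18961) = -33240*48811/2 = -811238820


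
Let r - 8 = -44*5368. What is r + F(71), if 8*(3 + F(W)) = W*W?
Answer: -1884455/8 ≈ -2.3556e+5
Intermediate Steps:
F(W) = -3 + W²/8 (F(W) = -3 + (W*W)/8 = -3 + W²/8)
r = -236184 (r = 8 - 44*5368 = 8 - 236192 = -236184)
r + F(71) = -236184 + (-3 + (⅛)*71²) = -236184 + (-3 + (⅛)*5041) = -236184 + (-3 + 5041/8) = -236184 + 5017/8 = -1884455/8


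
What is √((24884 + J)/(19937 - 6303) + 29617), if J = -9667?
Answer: 3*√611732425270/13634 ≈ 172.10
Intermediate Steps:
√((24884 + J)/(19937 - 6303) + 29617) = √((24884 - 9667)/(19937 - 6303) + 29617) = √(15217/13634 + 29617) = √(403813395/13634) = 3*√611732425270/13634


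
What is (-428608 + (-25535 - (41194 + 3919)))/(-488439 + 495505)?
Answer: -249628/3533 ≈ -70.656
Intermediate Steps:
(-428608 + (-25535 - (41194 + 3919)))/(-488439 + 495505) = (-428608 + (-25535 - 1*45113))/7066 = (-428608 + (-25535 - 45113))*(1/7066) = (-428608 - 70648)*(1/7066) = -499256*1/7066 = -249628/3533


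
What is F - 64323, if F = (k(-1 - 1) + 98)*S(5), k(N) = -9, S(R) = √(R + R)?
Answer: -64323 + 89*√10 ≈ -64042.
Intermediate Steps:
S(R) = √2*√R (S(R) = √(2*R) = √2*√R)
F = 89*√10 (F = (-9 + 98)*(√2*√5) = 89*√10 ≈ 281.44)
F - 64323 = 89*√10 - 64323 = -64323 + 89*√10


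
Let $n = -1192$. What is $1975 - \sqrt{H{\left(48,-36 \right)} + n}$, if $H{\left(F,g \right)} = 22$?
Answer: $1975 - 3 i \sqrt{130} \approx 1975.0 - 34.205 i$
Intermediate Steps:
$1975 - \sqrt{H{\left(48,-36 \right)} + n} = 1975 - \sqrt{22 - 1192} = 1975 - \sqrt{-1170} = 1975 - 3 i \sqrt{130}$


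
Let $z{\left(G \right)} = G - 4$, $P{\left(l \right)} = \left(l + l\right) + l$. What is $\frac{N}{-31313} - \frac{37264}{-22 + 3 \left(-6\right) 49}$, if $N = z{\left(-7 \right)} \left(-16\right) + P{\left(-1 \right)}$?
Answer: $\frac{842985}{20453} \approx 41.216$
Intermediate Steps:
$P{\left(l \right)} = 3 l$ ($P{\left(l \right)} = 2 l + l = 3 l$)
$z{\left(G \right)} = -4 + G$
$N = 173$ ($N = \left(-4 - 7\right) \left(-16\right) + 3 \left(-1\right) = \left(-11\right) \left(-16\right) - 3 = 176 - 3 = 173$)
$\frac{N}{-31313} - \frac{37264}{-22 + 3 \left(-6\right) 49} = \frac{173}{-31313} - \frac{37264}{-22 + 3 \left(-6\right) 49} = 173 \left(- \frac{1}{31313}\right) - \frac{37264}{-22 - 882} = - \frac{1}{181} - \frac{37264}{-22 - 882} = - \frac{1}{181} - \frac{37264}{-904} = - \frac{1}{181} - - \frac{4658}{113} = - \frac{1}{181} + \frac{4658}{113} = \frac{842985}{20453}$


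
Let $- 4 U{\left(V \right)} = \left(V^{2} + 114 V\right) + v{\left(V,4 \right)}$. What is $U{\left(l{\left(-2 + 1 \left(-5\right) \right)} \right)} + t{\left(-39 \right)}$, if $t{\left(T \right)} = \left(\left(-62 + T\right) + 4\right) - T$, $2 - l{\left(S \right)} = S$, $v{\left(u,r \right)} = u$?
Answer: $-337$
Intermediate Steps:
$l{\left(S \right)} = 2 - S$
$t{\left(T \right)} = -58$ ($t{\left(T \right)} = \left(-58 + T\right) - T = -58$)
$U{\left(V \right)} = - \frac{115 V}{4} - \frac{V^{2}}{4}$ ($U{\left(V \right)} = - \frac{\left(V^{2} + 114 V\right) + V}{4} = - \frac{V^{2} + 115 V}{4} = - \frac{115 V}{4} - \frac{V^{2}}{4}$)
$U{\left(l{\left(-2 + 1 \left(-5\right) \right)} \right)} + t{\left(-39 \right)} = \frac{\left(2 - \left(-2 + 1 \left(-5\right)\right)\right) \left(-115 - \left(2 - \left(-2 + 1 \left(-5\right)\right)\right)\right)}{4} - 58 = \frac{\left(2 - \left(-2 - 5\right)\right) \left(-115 - \left(2 - \left(-2 - 5\right)\right)\right)}{4} - 58 = \frac{\left(2 - -7\right) \left(-115 - \left(2 - -7\right)\right)}{4} - 58 = \frac{\left(2 + 7\right) \left(-115 - \left(2 + 7\right)\right)}{4} - 58 = \frac{1}{4} \cdot 9 \left(-115 - 9\right) - 58 = \frac{1}{4} \cdot 9 \left(-124\right) - 58 = -279 - 58 = -337$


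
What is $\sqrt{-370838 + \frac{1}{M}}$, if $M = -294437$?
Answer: $\frac{i \sqrt{32149113235984459}}{294437} \approx 608.96 i$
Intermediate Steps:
$\sqrt{-370838 + \frac{1}{M}} = \sqrt{-370838 + \frac{1}{-294437}} = \sqrt{-370838 - \frac{1}{294437}} = \sqrt{- \frac{109188428207}{294437}} = \frac{i \sqrt{32149113235984459}}{294437}$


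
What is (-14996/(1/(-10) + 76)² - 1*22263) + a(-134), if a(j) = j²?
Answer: -107942629/25047 ≈ -4309.6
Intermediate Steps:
(-14996/(1/(-10) + 76)² - 1*22263) + a(-134) = (-14996/(1/(-10) + 76)² - 1*22263) + (-134)² = (-14996/(-⅒ + 76)² - 22263) + 17956 = (-14996/((759/10)²) - 22263) + 17956 = (-14996/576081/100 - 22263) + 17956 = (-14996*100/576081 - 22263) + 17956 = (-65200/25047 - 22263) + 17956 = -557686561/25047 + 17956 = -107942629/25047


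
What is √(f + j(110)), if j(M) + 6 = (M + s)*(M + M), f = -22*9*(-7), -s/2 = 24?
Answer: 2*√3755 ≈ 122.56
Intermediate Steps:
s = -48 (s = -2*24 = -48)
f = 1386 (f = -198*(-7) = 1386)
j(M) = -6 + 2*M*(-48 + M) (j(M) = -6 + (M - 48)*(M + M) = -6 + (-48 + M)*(2*M) = -6 + 2*M*(-48 + M))
√(f + j(110)) = √(1386 + (-6 - 96*110 + 2*110²)) = √(1386 + (-6 - 10560 + 2*12100)) = √(1386 + (-6 - 10560 + 24200)) = √(1386 + 13634) = √15020 = 2*√3755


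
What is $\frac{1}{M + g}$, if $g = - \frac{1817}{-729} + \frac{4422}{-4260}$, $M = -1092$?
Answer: $- \frac{517590}{564455483} \approx -0.00091697$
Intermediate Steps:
$g = \frac{752797}{517590}$ ($g = \left(-1817\right) \left(- \frac{1}{729}\right) + 4422 \left(- \frac{1}{4260}\right) = \frac{1817}{729} - \frac{737}{710} = \frac{752797}{517590} \approx 1.4544$)
$\frac{1}{M + g} = \frac{1}{-1092 + \frac{752797}{517590}} = \frac{1}{- \frac{564455483}{517590}} = - \frac{517590}{564455483}$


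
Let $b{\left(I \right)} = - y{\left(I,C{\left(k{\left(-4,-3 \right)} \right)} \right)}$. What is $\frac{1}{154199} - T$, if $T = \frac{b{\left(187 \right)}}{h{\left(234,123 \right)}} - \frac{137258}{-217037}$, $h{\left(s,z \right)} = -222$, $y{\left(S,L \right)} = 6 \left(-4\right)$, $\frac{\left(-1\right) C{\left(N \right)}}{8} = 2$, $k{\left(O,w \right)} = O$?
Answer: $- \frac{649231130833}{1238274869431} \approx -0.5243$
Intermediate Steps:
$C{\left(N \right)} = -16$ ($C{\left(N \right)} = \left(-8\right) 2 = -16$)
$y{\left(S,L \right)} = -24$
$b{\left(I \right)} = 24$ ($b{\left(I \right)} = \left(-1\right) \left(-24\right) = 24$)
$T = \frac{4210398}{8030369}$ ($T = \frac{24}{-222} - \frac{137258}{-217037} = 24 \left(- \frac{1}{222}\right) - - \frac{137258}{217037} = - \frac{4}{37} + \frac{137258}{217037} = \frac{4210398}{8030369} \approx 0.52431$)
$\frac{1}{154199} - T = \frac{1}{154199} - \frac{4210398}{8030369} = - \frac{649231130833}{1238274869431}$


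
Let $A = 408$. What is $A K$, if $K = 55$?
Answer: $22440$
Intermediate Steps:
$A K = 408 \cdot 55 = 22440$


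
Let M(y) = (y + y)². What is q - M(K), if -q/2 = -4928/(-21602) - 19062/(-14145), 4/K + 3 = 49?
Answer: -532400532/167330635 ≈ -3.1817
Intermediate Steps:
K = 2/23 (K = 4/(-3 + 49) = 4/46 = 4*(1/46) = 2/23 ≈ 0.086957)
M(y) = 4*y² (M(y) = (2*y)² = 4*y²)
q = -22927804/7275245 (q = -2*(-4928/(-21602) - 19062/(-14145)) = -2*(-4928*(-1/21602) - 19062*(-1/14145)) = -2*(352/1543 + 6354/4715) = -2*11463902/7275245 = -22927804/7275245 ≈ -3.1515)
q - M(K) = -22927804/7275245 - 4*(2/23)² = -22927804/7275245 - 4*4/529 = -22927804/7275245 - 1*16/529 = -22927804/7275245 - 16/529 = -532400532/167330635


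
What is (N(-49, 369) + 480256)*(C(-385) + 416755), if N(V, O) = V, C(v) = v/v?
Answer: 200129148492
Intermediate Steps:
C(v) = 1
(N(-49, 369) + 480256)*(C(-385) + 416755) = (-49 + 480256)*(1 + 416755) = 480207*416756 = 200129148492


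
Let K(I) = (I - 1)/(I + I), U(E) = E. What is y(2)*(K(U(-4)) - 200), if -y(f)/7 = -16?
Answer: -22330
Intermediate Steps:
y(f) = 112 (y(f) = -7*(-16) = 112)
K(I) = (-1 + I)/(2*I) (K(I) = (-1 + I)/((2*I)) = (-1 + I)*(1/(2*I)) = (-1 + I)/(2*I))
y(2)*(K(U(-4)) - 200) = 112*((1/2)*(-1 - 4)/(-4) - 200) = 112*((1/2)*(-1/4)*(-5) - 200) = 112*(5/8 - 200) = 112*(-1595/8) = -22330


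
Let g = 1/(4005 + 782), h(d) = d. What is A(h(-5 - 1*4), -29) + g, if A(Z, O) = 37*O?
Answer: -5136450/4787 ≈ -1073.0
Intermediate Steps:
g = 1/4787 ≈ 0.00020890
A(h(-5 - 1*4), -29) + g = 37*(-29) + 1/4787 = -1073 + 1/4787 = -5136450/4787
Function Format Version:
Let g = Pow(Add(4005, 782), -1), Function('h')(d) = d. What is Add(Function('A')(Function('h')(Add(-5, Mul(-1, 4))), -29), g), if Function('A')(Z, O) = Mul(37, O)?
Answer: Rational(-5136450, 4787) ≈ -1073.0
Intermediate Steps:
g = Rational(1, 4787) (g = Pow(4787, -1) = Rational(1, 4787) ≈ 0.00020890)
Add(Function('A')(Function('h')(Add(-5, Mul(-1, 4))), -29), g) = Add(Mul(37, -29), Rational(1, 4787)) = Add(-1073, Rational(1, 4787)) = Rational(-5136450, 4787)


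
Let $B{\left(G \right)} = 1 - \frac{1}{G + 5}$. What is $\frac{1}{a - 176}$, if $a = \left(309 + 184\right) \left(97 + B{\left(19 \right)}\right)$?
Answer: $\frac{24}{1154819} \approx 2.0782 \cdot 10^{-5}$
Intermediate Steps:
$B{\left(G \right)} = 1 - \frac{1}{5 + G}$
$a = \frac{1159043}{24}$ ($a = \left(309 + 184\right) \left(97 + \frac{4 + 19}{5 + 19}\right) = 493 \left(97 + \frac{1}{24} \cdot 23\right) = 493 \left(97 + \frac{23}{24}\right) = 493 \cdot \frac{2351}{24} = \frac{1159043}{24} \approx 48293.0$)
$\frac{1}{a - 176} = \frac{1}{\frac{1159043}{24} - 176} = \frac{1}{\frac{1154819}{24}} = \frac{24}{1154819}$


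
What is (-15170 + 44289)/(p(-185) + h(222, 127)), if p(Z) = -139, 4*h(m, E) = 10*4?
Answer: -29119/129 ≈ -225.73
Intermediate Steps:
h(m, E) = 10 (h(m, E) = (10*4)/4 = (1/4)*40 = 10)
(-15170 + 44289)/(p(-185) + h(222, 127)) = (-15170 + 44289)/(-139 + 10) = 29119/(-129) = 29119*(-1/129) = -29119/129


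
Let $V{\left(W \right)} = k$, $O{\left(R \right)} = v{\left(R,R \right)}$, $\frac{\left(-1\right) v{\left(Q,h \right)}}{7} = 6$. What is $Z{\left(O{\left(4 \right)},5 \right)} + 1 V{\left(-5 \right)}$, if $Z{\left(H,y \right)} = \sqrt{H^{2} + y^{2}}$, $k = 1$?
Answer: $1 + \sqrt{1789} \approx 43.297$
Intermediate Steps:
$v{\left(Q,h \right)} = -42$ ($v{\left(Q,h \right)} = \left(-7\right) 6 = -42$)
$O{\left(R \right)} = -42$
$V{\left(W \right)} = 1$
$Z{\left(O{\left(4 \right)},5 \right)} + 1 V{\left(-5 \right)} = \sqrt{\left(-42\right)^{2} + 5^{2}} + 1 \cdot 1 = \sqrt{1764 + 25} + 1 = \sqrt{1789} + 1 = 1 + \sqrt{1789}$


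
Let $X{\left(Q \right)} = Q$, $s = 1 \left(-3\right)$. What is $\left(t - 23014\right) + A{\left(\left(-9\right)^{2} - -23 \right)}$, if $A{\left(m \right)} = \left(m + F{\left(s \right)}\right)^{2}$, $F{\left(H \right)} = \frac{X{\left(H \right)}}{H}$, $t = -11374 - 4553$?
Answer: $-27916$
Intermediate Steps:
$s = -3$
$t = -15927$
$F{\left(H \right)} = 1$ ($F{\left(H \right)} = \frac{H}{H} = 1$)
$A{\left(m \right)} = \left(1 + m\right)^{2}$ ($A{\left(m \right)} = \left(m + 1\right)^{2} = \left(1 + m\right)^{2}$)
$\left(t - 23014\right) + A{\left(\left(-9\right)^{2} - -23 \right)} = \left(-15927 - 23014\right) + \left(1 - \left(-23 - \left(-9\right)^{2}\right)\right)^{2} = -38941 + \left(1 + \left(81 + 23\right)\right)^{2} = -38941 + \left(1 + 104\right)^{2} = -38941 + 105^{2} = -38941 + 11025 = -27916$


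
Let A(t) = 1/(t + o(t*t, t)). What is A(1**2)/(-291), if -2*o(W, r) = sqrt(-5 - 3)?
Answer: -1/873 - I*sqrt(2)/873 ≈ -0.0011455 - 0.0016199*I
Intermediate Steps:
o(W, r) = -I*sqrt(2) (o(W, r) = -sqrt(-5 - 3)/2 = -I*sqrt(2))
A(t) = 1/(t - I*sqrt(2))
A(1**2)/(-291) = 1/((1**2 - I*sqrt(2))*(-291)) = -1/291/(1 - I*sqrt(2)) = -1/(291*(1 - I*sqrt(2)))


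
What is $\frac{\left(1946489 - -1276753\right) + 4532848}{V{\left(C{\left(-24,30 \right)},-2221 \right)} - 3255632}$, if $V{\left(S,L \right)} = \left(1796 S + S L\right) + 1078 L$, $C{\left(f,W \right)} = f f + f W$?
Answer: $- \frac{775609}{558867} \approx -1.3878$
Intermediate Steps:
$C{\left(f,W \right)} = f^{2} + W f$
$V{\left(S,L \right)} = 1078 L + 1796 S + L S$ ($V{\left(S,L \right)} = \left(1796 S + L S\right) + 1078 L = 1078 L + 1796 S + L S$)
$\frac{\left(1946489 - -1276753\right) + 4532848}{V{\left(C{\left(-24,30 \right)},-2221 \right)} - 3255632} = \frac{\left(1946489 - -1276753\right) + 4532848}{\left(1078 \left(-2221\right) + 1796 \left(- 24 \left(30 - 24\right)\right) - 2221 \left(- 24 \left(30 - 24\right)\right)\right) - 3255632} = \frac{\left(1946489 + 1276753\right) + 4532848}{\left(-2394238 + 1796 \left(\left(-24\right) 6\right) - 2221 \left(\left(-24\right) 6\right)\right) - 3255632} = \frac{3223242 + 4532848}{\left(-2394238 + 1796 \left(-144\right) - -319824\right) - 3255632} = \frac{7756090}{\left(-2394238 - 258624 + 319824\right) - 3255632} = \frac{7756090}{-2333038 - 3255632} = \frac{7756090}{-5588670} = 7756090 \left(- \frac{1}{5588670}\right) = - \frac{775609}{558867}$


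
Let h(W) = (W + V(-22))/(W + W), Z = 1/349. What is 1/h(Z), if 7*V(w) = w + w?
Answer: -14/15349 ≈ -0.00091211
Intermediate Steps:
V(w) = 2*w/7 (V(w) = (w + w)/7 = (2*w)/7 = 2*w/7)
Z = 1/349 ≈ 0.0028653
h(W) = (-44/7 + W)/(2*W) (h(W) = (W + (2/7)*(-22))/(W + W) = (W - 44/7)/((2*W)) = (-44/7 + W)*(1/(2*W)) = (-44/7 + W)/(2*W))
1/h(Z) = 1/((-44 + 7*(1/349))/(14*(1/349))) = 1/((1/14)*349*(-44 + 7/349)) = 1/((1/14)*349*(-15349/349)) = 1/(-15349/14) = -14/15349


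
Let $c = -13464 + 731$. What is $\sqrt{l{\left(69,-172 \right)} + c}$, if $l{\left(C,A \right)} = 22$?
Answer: $i \sqrt{12711} \approx 112.74 i$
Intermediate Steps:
$c = -12733$
$\sqrt{l{\left(69,-172 \right)} + c} = \sqrt{22 - 12733} = \sqrt{-12711} = i \sqrt{12711}$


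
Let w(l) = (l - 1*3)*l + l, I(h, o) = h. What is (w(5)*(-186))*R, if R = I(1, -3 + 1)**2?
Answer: -2790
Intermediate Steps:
R = 1 (R = 1**2 = 1)
w(l) = l + l*(-3 + l) (w(l) = (l - 3)*l + l = (-3 + l)*l + l = l*(-3 + l) + l = l + l*(-3 + l))
(w(5)*(-186))*R = ((5*(-2 + 5))*(-186))*1 = ((5*3)*(-186))*1 = (15*(-186))*1 = -2790*1 = -2790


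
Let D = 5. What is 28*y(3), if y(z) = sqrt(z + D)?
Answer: 56*sqrt(2) ≈ 79.196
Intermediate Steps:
y(z) = sqrt(5 + z) (y(z) = sqrt(z + 5) = sqrt(5 + z))
28*y(3) = 28*sqrt(5 + 3) = 28*sqrt(8) = 28*(2*sqrt(2)) = 56*sqrt(2)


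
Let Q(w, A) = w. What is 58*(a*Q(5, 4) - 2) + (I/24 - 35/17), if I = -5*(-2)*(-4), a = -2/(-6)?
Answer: -392/17 ≈ -23.059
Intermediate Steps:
a = ⅓ (a = -2*(-⅙) = ⅓ ≈ 0.33333)
I = -40 (I = 10*(-4) = -40)
58*(a*Q(5, 4) - 2) + (I/24 - 35/17) = 58*((⅓)*5 - 2) + (-40/24 - 35/17) = 58*(5/3 - 2) + (-40*1/24 - 35*1/17) = 58*(-⅓) + (-5/3 - 35/17) = -58/3 - 190/51 = -392/17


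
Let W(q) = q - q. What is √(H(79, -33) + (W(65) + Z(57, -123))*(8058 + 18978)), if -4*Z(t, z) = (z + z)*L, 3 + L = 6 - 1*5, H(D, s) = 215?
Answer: I*√3325213 ≈ 1823.5*I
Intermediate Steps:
L = -2 (L = -3 + (6 - 1*5) = -3 + (6 - 5) = -3 + 1 = -2)
W(q) = 0
Z(t, z) = z (Z(t, z) = -(z + z)*(-2)/4 = -2*z*(-2)/4 = -(-1)*z = z)
√(H(79, -33) + (W(65) + Z(57, -123))*(8058 + 18978)) = √(215 + (0 - 123)*(8058 + 18978)) = √(215 - 123*27036) = √(215 - 3325428) = √(-3325213) = I*√3325213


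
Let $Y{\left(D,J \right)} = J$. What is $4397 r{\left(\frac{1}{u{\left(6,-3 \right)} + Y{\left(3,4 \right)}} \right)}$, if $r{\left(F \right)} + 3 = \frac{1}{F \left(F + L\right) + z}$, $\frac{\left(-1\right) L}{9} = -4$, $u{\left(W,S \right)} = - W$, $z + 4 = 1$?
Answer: $- \frac{1112441}{83} \approx -13403.0$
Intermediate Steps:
$z = -3$ ($z = -4 + 1 = -3$)
$L = 36$ ($L = \left(-9\right) \left(-4\right) = 36$)
$r{\left(F \right)} = -3 + \frac{1}{-3 + F \left(36 + F\right)}$ ($r{\left(F \right)} = -3 + \frac{1}{F \left(F + 36\right) - 3} = -3 + \frac{1}{F \left(36 + F\right) - 3} = -3 + \frac{1}{-3 + F \left(36 + F\right)}$)
$4397 r{\left(\frac{1}{u{\left(6,-3 \right)} + Y{\left(3,4 \right)}} \right)} = 4397 \frac{10 - \frac{108}{\left(-1\right) 6 + 4} - 3 \left(\frac{1}{\left(-1\right) 6 + 4}\right)^{2}}{-3 + \left(\frac{1}{\left(-1\right) 6 + 4}\right)^{2} + \frac{36}{\left(-1\right) 6 + 4}} = 4397 \frac{10 - \frac{108}{-6 + 4} - 3 \left(\frac{1}{-6 + 4}\right)^{2}}{-3 + \left(\frac{1}{-6 + 4}\right)^{2} + \frac{36}{-6 + 4}} = 4397 \frac{10 - \frac{108}{-2} - 3 \left(\frac{1}{-2}\right)^{2}}{-3 + \left(\frac{1}{-2}\right)^{2} + \frac{36}{-2}} = 4397 \frac{10 - -54 - 3 \left(- \frac{1}{2}\right)^{2}}{-3 + \left(- \frac{1}{2}\right)^{2} + 36 \left(- \frac{1}{2}\right)} = 4397 \frac{10 + 54 - \frac{3}{4}}{-3 + \frac{1}{4} - 18} = 4397 \frac{10 + 54 - \frac{3}{4}}{- \frac{83}{4}} = 4397 \left(\left(- \frac{4}{83}\right) \frac{253}{4}\right) = 4397 \left(- \frac{253}{83}\right) = - \frac{1112441}{83}$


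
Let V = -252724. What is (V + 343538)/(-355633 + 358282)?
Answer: 90814/2649 ≈ 34.282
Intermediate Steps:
(V + 343538)/(-355633 + 358282) = (-252724 + 343538)/(-355633 + 358282) = 90814/2649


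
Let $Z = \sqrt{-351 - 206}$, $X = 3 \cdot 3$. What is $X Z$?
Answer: $9 i \sqrt{557} \approx 212.41 i$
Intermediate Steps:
$X = 9$
$Z = i \sqrt{557}$ ($Z = \sqrt{-557} = i \sqrt{557} \approx 23.601 i$)
$X Z = 9 i \sqrt{557}$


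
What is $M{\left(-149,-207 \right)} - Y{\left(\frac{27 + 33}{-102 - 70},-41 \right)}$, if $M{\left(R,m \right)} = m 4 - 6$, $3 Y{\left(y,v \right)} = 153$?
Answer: $-885$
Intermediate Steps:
$Y{\left(y,v \right)} = 51$ ($Y{\left(y,v \right)} = \frac{1}{3} \cdot 153 = 51$)
$M{\left(R,m \right)} = -6 + 4 m$ ($M{\left(R,m \right)} = 4 m - 6 = -6 + 4 m$)
$M{\left(-149,-207 \right)} - Y{\left(\frac{27 + 33}{-102 - 70},-41 \right)} = \left(-6 + 4 \left(-207\right)\right) - 51 = \left(-6 - 828\right) - 51 = -834 - 51 = -885$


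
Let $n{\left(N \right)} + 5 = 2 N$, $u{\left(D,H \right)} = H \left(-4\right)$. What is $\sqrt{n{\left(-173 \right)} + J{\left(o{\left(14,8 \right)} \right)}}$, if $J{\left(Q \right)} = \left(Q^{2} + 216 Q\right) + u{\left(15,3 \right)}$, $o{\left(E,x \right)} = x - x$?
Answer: $11 i \sqrt{3} \approx 19.053 i$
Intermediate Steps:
$u{\left(D,H \right)} = - 4 H$
$n{\left(N \right)} = -5 + 2 N$
$o{\left(E,x \right)} = 0$
$J{\left(Q \right)} = -12 + Q^{2} + 216 Q$ ($J{\left(Q \right)} = \left(Q^{2} + 216 Q\right) - 12 = -12 + Q^{2} + 216 Q$)
$\sqrt{n{\left(-173 \right)} + J{\left(o{\left(14,8 \right)} \right)}} = \sqrt{\left(-5 + 2 \left(-173\right)\right) + \left(-12 + 0^{2} + 216 \cdot 0\right)} = \sqrt{\left(-5 - 346\right) + \left(-12 + 0 + 0\right)} = \sqrt{-351 - 12} = \sqrt{-363} = 11 i \sqrt{3}$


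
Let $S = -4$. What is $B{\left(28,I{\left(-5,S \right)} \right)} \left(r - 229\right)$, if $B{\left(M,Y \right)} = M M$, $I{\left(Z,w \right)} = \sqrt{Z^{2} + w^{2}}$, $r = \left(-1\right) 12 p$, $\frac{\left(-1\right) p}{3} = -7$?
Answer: $-377104$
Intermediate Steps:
$p = 21$ ($p = \left(-3\right) \left(-7\right) = 21$)
$r = -252$ ($r = \left(-1\right) 12 \cdot 21 = \left(-12\right) 21 = -252$)
$B{\left(M,Y \right)} = M^{2}$
$B{\left(28,I{\left(-5,S \right)} \right)} \left(r - 229\right) = 28^{2} \left(-252 - 229\right) = 784 \left(-481\right) = -377104$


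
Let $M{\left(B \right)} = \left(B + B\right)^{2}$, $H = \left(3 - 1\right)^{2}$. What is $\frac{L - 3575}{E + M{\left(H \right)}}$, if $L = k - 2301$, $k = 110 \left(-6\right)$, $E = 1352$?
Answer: $- \frac{817}{177} \approx -4.6158$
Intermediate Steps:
$k = -660$
$L = -2961$ ($L = -660 - 2301 = -2961$)
$H = 4$ ($H = 2^{2} = 4$)
$M{\left(B \right)} = 4 B^{2}$ ($M{\left(B \right)} = \left(2 B\right)^{2} = 4 B^{2}$)
$\frac{L - 3575}{E + M{\left(H \right)}} = \frac{-2961 - 3575}{1352 + 4 \cdot 4^{2}} = - \frac{6536}{1352 + 4 \cdot 16} = - \frac{6536}{1352 + 64} = - \frac{6536}{1416} = \left(-6536\right) \frac{1}{1416} = - \frac{817}{177}$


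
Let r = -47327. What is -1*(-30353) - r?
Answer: 77680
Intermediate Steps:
-1*(-30353) - r = -1*(-30353) - 1*(-47327) = 30353 + 47327 = 77680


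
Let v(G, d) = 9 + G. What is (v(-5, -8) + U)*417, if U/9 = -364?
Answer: -1364424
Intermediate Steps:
U = -3276 (U = 9*(-364) = -3276)
(v(-5, -8) + U)*417 = ((9 - 5) - 3276)*417 = (4 - 3276)*417 = -3272*417 = -1364424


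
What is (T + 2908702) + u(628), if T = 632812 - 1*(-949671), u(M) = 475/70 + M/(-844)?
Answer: 13266978337/2954 ≈ 4.4912e+6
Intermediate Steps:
u(M) = 95/14 - M/844 (u(M) = 475*(1/70) + M*(-1/844) = 95/14 - M/844)
T = 1582483 (T = 632812 + 949671 = 1582483)
(T + 2908702) + u(628) = (1582483 + 2908702) + (95/14 - 1/844*628) = 4491185 + (95/14 - 157/211) = 4491185 + 17847/2954 = 13266978337/2954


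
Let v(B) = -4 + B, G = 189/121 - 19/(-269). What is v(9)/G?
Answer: 32549/10628 ≈ 3.0626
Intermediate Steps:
G = 53140/32549 (G = 189*(1/121) - 19*(-1/269) = 189/121 + 19/269 = 53140/32549 ≈ 1.6326)
v(9)/G = (-4 + 9)/(53140/32549) = 5*(32549/53140) = 32549/10628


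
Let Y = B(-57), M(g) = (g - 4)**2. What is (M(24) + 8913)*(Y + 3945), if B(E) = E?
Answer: 36208944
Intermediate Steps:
M(g) = (-4 + g)**2
Y = -57
(M(24) + 8913)*(Y + 3945) = ((-4 + 24)**2 + 8913)*(-57 + 3945) = (20**2 + 8913)*3888 = (400 + 8913)*3888 = 9313*3888 = 36208944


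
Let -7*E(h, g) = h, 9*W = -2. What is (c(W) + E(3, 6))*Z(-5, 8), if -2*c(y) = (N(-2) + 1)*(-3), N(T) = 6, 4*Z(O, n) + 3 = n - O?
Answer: 705/28 ≈ 25.179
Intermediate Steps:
Z(O, n) = -¾ - O/4 + n/4 (Z(O, n) = -¾ + (n - O)/4 = -¾ + (-O/4 + n/4) = -¾ - O/4 + n/4)
W = -2/9 (W = (⅑)*(-2) = -2/9 ≈ -0.22222)
c(y) = 21/2 (c(y) = -(6 + 1)*(-3)/2 = -7*(-3)/2 = -½*(-21) = 21/2)
E(h, g) = -h/7
(c(W) + E(3, 6))*Z(-5, 8) = (21/2 - ⅐*3)*(-¾ - ¼*(-5) + (¼)*8) = (21/2 - 3/7)*(-¾ + 5/4 + 2) = (141/14)*(5/2) = 705/28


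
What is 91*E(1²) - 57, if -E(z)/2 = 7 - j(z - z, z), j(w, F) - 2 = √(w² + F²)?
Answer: -785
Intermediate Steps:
j(w, F) = 2 + √(F² + w²) (j(w, F) = 2 + √(w² + F²) = 2 + √(F² + w²))
E(z) = -10 + 2*√(z²) (E(z) = -2*(7 - (2 + √(z² + (z - z)²))) = -2*(7 - (2 + √(z² + 0²))) = -2*(7 - (2 + √(z² + 0))) = -2*(7 - (2 + √(z²))) = -2*(7 + (-2 - √(z²))) = -2*(5 - √(z²)) = -10 + 2*√(z²))
91*E(1²) - 57 = 91*(-10 + 2*√((1²)²)) - 57 = 91*(-10 + 2*√(1²)) - 57 = 91*(-10 + 2*√1) - 57 = 91*(-10 + 2*1) - 57 = 91*(-10 + 2) - 57 = 91*(-8) - 57 = -728 - 57 = -785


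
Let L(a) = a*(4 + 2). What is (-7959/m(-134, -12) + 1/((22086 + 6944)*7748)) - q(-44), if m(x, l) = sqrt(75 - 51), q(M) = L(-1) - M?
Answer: -8547128719/224924440 - 2653*sqrt(6)/4 ≈ -1662.6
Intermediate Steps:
L(a) = 6*a (L(a) = a*6 = 6*a)
q(M) = -6 - M (q(M) = 6*(-1) - M = -6 - M)
m(x, l) = 2*sqrt(6) (m(x, l) = sqrt(24) = 2*sqrt(6))
(-7959/m(-134, -12) + 1/((22086 + 6944)*7748)) - q(-44) = (-7959*sqrt(6)/12 + 1/((22086 + 6944)*7748)) - (-6 - 1*(-44)) = (-2653*sqrt(6)/4 + (1/7748)/29030) - (-6 + 44) = (-2653*sqrt(6)/4 + (1/29030)*(1/7748)) - 1*38 = (-2653*sqrt(6)/4 + 1/224924440) - 38 = (1/224924440 - 2653*sqrt(6)/4) - 38 = -8547128719/224924440 - 2653*sqrt(6)/4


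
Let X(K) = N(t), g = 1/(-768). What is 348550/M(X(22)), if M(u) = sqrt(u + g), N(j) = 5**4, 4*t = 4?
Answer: 5576800*sqrt(1439997)/479999 ≈ 13942.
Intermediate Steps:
t = 1 (t = (1/4)*4 = 1)
g = -1/768 ≈ -0.0013021
N(j) = 625
X(K) = 625
M(u) = sqrt(-1/768 + u) (M(u) = sqrt(u - 1/768) = sqrt(-1/768 + u))
348550/M(X(22)) = 348550/((sqrt(-3 + 2304*625)/48)) = 348550/((sqrt(-3 + 1440000)/48)) = 348550/((sqrt(1439997)/48)) = 348550*(16*sqrt(1439997)/479999) = 5576800*sqrt(1439997)/479999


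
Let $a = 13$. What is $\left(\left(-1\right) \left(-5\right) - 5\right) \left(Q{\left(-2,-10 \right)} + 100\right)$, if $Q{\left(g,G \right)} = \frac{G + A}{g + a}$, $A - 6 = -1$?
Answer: $0$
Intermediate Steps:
$A = 5$ ($A = 6 - 1 = 5$)
$Q{\left(g,G \right)} = \frac{5 + G}{13 + g}$ ($Q{\left(g,G \right)} = \frac{G + 5}{g + 13} = \frac{5 + G}{13 + g}$)
$\left(\left(-1\right) \left(-5\right) - 5\right) \left(Q{\left(-2,-10 \right)} + 100\right) = \left(\left(-1\right) \left(-5\right) - 5\right) \left(\frac{5 - 10}{13 - 2} + 100\right) = \left(5 - 5\right) \left(\frac{1}{11} \left(-5\right) + 100\right) = 0 \left(\frac{1}{11} \left(-5\right) + 100\right) = 0 \left(- \frac{5}{11} + 100\right) = 0 \cdot \frac{1095}{11} = 0$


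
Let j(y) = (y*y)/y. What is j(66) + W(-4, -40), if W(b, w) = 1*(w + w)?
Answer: -14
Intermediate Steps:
W(b, w) = 2*w (W(b, w) = 1*(2*w) = 2*w)
j(y) = y (j(y) = y**2/y = y)
j(66) + W(-4, -40) = 66 + 2*(-40) = 66 - 80 = -14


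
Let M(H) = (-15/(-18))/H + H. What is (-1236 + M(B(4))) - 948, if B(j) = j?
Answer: -52315/24 ≈ -2179.8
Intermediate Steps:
M(H) = H + 5/(6*H) (M(H) = (-15*(-1/18))/H + H = 5/(6*H) + H = H + 5/(6*H))
(-1236 + M(B(4))) - 948 = (-1236 + (4 + (⅚)/4)) - 948 = (-1236 + (4 + (⅚)*(¼))) - 948 = (-1236 + (4 + 5/24)) - 948 = (-1236 + 101/24) - 948 = -29563/24 - 948 = -52315/24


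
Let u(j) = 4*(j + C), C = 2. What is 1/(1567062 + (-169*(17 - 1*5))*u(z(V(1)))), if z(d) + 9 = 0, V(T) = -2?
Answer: 1/1623846 ≈ 6.1582e-7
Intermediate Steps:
z(d) = -9 (z(d) = -9 + 0 = -9)
u(j) = 8 + 4*j (u(j) = 4*(j + 2) = 4*(2 + j) = 8 + 4*j)
1/(1567062 + (-169*(17 - 1*5))*u(z(V(1)))) = 1/(1567062 + (-169*(17 - 1*5))*(8 + 4*(-9))) = 1/(1567062 + (-169*(17 - 5))*(8 - 36)) = 1/(1567062 - 169*12*(-28)) = 1/(1567062 - 2028*(-28)) = 1/(1567062 + 56784) = 1/1623846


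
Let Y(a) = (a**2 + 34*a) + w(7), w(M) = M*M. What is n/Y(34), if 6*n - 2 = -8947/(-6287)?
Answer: 21521/89061642 ≈ 0.00024164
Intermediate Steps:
w(M) = M**2
Y(a) = 49 + a**2 + 34*a (Y(a) = (a**2 + 34*a) + 7**2 = (a**2 + 34*a) + 49 = 49 + a**2 + 34*a)
n = 21521/37722 (n = 1/3 + (-8947/(-6287))/6 = 1/3 + (-8947*(-1/6287))/6 = 1/3 + (1/6)*(8947/6287) = 1/3 + 8947/37722 = 21521/37722 ≈ 0.57052)
n/Y(34) = 21521/(37722*(49 + 34**2 + 34*34)) = 21521/(37722*(49 + 1156 + 1156)) = (21521/37722)/2361 = (21521/37722)*(1/2361) = 21521/89061642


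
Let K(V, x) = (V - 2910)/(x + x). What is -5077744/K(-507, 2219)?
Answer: 22535027872/3417 ≈ 6.5950e+6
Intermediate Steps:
K(V, x) = (-2910 + V)/(2*x) (K(V, x) = (-2910 + V)/((2*x)) = (-2910 + V)*(1/(2*x)) = (-2910 + V)/(2*x))
-5077744/K(-507, 2219) = -5077744*4438/(-2910 - 507) = -5077744/((1/2)*(1/2219)*(-3417)) = -5077744/(-3417/4438) = -5077744*(-4438/3417) = 22535027872/3417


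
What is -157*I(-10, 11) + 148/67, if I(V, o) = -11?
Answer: 115857/67 ≈ 1729.2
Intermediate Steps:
-157*I(-10, 11) + 148/67 = -157*(-11) + 148/67 = 1727 + 148*(1/67) = 1727 + 148/67 = 115857/67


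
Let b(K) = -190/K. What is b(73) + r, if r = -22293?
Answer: -1627579/73 ≈ -22296.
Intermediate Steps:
b(73) + r = -190/73 - 22293 = -1627579/73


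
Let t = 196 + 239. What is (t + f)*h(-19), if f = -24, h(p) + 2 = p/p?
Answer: -411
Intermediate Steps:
h(p) = -1 (h(p) = -2 + p/p = -2 + 1 = -1)
t = 435
(t + f)*h(-19) = (435 - 24)*(-1) = 411*(-1) = -411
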